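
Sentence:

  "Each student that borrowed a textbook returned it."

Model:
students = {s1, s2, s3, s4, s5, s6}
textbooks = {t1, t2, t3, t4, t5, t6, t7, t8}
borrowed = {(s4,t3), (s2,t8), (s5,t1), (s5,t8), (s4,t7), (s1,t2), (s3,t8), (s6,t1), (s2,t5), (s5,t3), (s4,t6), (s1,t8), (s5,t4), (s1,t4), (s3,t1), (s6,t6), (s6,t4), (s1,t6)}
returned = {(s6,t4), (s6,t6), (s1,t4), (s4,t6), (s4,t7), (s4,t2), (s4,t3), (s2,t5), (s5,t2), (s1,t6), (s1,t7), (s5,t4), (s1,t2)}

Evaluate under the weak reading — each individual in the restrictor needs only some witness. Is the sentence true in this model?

"it" takes "a textbook" as antecedent — a donkey pronoun bound across the clause boundary.
Weak reading: every student s with some borrowed-textbook has at least one borrowed-textbook t such that returned(s,t).
Per student: s1:✓  s2:✓  s3:✗  s4:✓  s5:✓  s6:✓
s3 has no witness among its borrowed-textbooks.

False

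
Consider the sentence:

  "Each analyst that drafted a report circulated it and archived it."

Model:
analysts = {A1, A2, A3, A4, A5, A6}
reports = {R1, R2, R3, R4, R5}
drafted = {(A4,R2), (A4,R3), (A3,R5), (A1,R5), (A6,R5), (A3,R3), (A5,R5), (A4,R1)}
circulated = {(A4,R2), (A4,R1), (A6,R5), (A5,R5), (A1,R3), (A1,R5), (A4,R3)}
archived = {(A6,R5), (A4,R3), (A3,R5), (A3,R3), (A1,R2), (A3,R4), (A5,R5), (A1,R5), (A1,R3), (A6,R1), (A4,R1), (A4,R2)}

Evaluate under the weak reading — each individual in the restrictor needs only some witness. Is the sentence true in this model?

"it" takes "a report" as antecedent — a donkey pronoun bound across the clause boundary.
Weak reading: every analyst a with some drafted-report has at least one drafted-report r such that circulated(a,r) ∧ archived(a,r).
Per analyst: A1:✓  A3:✗  A4:✓  A5:✓  A6:✓
A3 has no witness among its drafted-reports.

False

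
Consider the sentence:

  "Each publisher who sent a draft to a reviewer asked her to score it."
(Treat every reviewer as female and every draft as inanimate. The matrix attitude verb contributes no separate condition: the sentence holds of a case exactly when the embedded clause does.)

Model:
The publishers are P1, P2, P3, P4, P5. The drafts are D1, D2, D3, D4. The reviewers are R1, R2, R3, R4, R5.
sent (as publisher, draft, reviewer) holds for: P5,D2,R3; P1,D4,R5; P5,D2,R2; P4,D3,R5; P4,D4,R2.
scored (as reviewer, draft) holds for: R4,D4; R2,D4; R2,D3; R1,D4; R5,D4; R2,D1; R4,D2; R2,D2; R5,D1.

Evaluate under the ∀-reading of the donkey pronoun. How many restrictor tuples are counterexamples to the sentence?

"her" takes "a reviewer" as antecedent and "it" takes "a draft"; both are donkey pronouns co-varying with the restrictor.
Strong reading: for every (p,d,r) with sent(p,d,r), scored(r,d).
Restrictor triples: (P1,D4,R5)→scored(R5,D4) ✓  (P4,D3,R5)→scored(R5,D3) ✗  (P4,D4,R2)→scored(R2,D4) ✓  (P5,D2,R2)→scored(R2,D2) ✓  (P5,D2,R3)→scored(R3,D2) ✗
Counterexamples (restrictor triples failing the scope): 2.

2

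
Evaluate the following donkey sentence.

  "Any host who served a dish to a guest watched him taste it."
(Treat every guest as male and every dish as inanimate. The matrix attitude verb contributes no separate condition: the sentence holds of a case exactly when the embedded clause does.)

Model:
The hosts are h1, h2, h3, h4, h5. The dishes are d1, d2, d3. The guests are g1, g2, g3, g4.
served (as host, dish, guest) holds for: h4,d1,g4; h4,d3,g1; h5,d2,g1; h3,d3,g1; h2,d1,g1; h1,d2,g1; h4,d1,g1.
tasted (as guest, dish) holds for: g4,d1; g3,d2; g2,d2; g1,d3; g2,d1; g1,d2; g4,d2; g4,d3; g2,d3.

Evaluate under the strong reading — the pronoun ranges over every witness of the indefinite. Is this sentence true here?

False

"him" takes "a guest" as antecedent and "it" takes "a dish"; both are donkey pronouns co-varying with the restrictor.
Strong reading: for every (h,d,g) with served(h,d,g), tasted(g,d).
Restrictor triples: (h1,d2,g1)→tasted(g1,d2) ✓  (h2,d1,g1)→tasted(g1,d1) ✗  (h3,d3,g1)→tasted(g1,d3) ✓  (h4,d1,g1)→tasted(g1,d1) ✗  (h4,d1,g4)→tasted(g4,d1) ✓  (h4,d3,g1)→tasted(g1,d3) ✓  (h5,d2,g1)→tasted(g1,d2) ✓
Counterexample: (h2,d1,g1) — tasted(g1,d1) does not hold.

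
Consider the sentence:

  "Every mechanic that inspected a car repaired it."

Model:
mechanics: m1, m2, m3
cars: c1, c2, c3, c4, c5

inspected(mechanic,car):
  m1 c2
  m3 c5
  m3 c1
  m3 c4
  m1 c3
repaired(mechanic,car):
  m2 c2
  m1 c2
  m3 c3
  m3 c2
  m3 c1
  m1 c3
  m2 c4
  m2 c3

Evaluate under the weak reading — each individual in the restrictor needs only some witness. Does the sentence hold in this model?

True

"it" takes "a car" as antecedent — a donkey pronoun bound across the clause boundary.
Weak reading: every mechanic m with some inspected-car has at least one inspected-car c such that repaired(m,c).
Per mechanic: m1:✓  m3:✓
Every mechanic in the restrictor has a witness.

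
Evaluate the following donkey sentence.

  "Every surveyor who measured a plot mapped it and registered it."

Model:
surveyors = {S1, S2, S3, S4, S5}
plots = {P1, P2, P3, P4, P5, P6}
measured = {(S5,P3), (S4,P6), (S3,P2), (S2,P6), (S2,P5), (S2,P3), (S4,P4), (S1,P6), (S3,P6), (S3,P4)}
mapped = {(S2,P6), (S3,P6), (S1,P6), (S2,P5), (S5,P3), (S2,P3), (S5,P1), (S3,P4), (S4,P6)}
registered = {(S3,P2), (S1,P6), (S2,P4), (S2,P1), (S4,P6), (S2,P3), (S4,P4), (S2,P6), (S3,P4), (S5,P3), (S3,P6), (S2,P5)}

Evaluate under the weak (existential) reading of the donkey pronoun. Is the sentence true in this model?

"it" takes "a plot" as antecedent — a donkey pronoun bound across the clause boundary.
Weak reading: every surveyor s with some measured-plot has at least one measured-plot p such that mapped(s,p) ∧ registered(s,p).
Per surveyor: S1:✓  S2:✓  S3:✓  S4:✓  S5:✓
Every surveyor in the restrictor has a witness.

True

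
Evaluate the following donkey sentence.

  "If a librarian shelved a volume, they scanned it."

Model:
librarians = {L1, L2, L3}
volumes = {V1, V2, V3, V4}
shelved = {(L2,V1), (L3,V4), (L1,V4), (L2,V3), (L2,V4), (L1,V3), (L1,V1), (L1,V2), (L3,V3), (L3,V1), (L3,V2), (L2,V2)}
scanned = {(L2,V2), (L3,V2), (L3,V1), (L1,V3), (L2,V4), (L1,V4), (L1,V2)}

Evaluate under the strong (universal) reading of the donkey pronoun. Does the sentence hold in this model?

"it" takes "a volume" as antecedent — a donkey pronoun bound across the clause boundary.
Strong reading: for every (l,v) with shelved(l,v), scanned(l,v).
Restrictor pairs: (L1,V1) ✗  (L1,V2) ✓  (L1,V3) ✓  (L1,V4) ✓  (L2,V1) ✗  (L2,V2) ✓  (L2,V3) ✗  (L2,V4) ✓  (L3,V1) ✓  (L3,V2) ✓  (L3,V3) ✗  (L3,V4) ✗
Counterexample: (L1,V1) is in shelved but fails the scope.

False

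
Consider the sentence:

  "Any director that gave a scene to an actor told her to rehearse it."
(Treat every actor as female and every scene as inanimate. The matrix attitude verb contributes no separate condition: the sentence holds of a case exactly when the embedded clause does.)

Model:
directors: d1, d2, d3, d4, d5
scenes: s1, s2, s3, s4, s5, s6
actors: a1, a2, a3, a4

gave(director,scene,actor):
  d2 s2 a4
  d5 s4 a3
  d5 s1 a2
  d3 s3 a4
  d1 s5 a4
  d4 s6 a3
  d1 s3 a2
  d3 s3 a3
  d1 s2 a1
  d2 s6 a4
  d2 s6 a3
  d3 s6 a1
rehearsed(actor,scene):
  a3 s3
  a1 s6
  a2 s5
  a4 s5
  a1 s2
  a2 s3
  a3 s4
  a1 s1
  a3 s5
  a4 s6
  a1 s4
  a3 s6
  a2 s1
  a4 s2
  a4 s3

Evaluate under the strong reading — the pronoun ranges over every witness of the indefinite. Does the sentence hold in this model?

"her" takes "an actor" as antecedent and "it" takes "a scene"; both are donkey pronouns co-varying with the restrictor.
Strong reading: for every (d,s,a) with gave(d,s,a), rehearsed(a,s).
Restrictor triples: (d1,s2,a1)→rehearsed(a1,s2) ✓  (d1,s3,a2)→rehearsed(a2,s3) ✓  (d1,s5,a4)→rehearsed(a4,s5) ✓  (d2,s2,a4)→rehearsed(a4,s2) ✓  (d2,s6,a3)→rehearsed(a3,s6) ✓  (d2,s6,a4)→rehearsed(a4,s6) ✓  (d3,s3,a3)→rehearsed(a3,s3) ✓  (d3,s3,a4)→rehearsed(a4,s3) ✓  (d3,s6,a1)→rehearsed(a1,s6) ✓  (d4,s6,a3)→rehearsed(a3,s6) ✓  (d5,s1,a2)→rehearsed(a2,s1) ✓  (d5,s4,a3)→rehearsed(a3,s4) ✓
Every restrictor triple satisfies the scope.

True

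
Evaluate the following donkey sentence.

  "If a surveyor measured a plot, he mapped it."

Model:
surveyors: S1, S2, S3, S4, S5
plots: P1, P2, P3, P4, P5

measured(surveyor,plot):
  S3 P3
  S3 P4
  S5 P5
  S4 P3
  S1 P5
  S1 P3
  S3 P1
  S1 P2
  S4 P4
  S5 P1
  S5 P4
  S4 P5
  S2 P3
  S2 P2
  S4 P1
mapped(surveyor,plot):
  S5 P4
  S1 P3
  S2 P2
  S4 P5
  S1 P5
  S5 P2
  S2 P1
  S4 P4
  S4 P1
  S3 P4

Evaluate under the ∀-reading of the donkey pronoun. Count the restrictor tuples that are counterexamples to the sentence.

"it" takes "a plot" as antecedent — a donkey pronoun bound across the clause boundary.
Strong reading: for every (s,p) with measured(s,p), mapped(s,p).
Restrictor pairs: (S1,P2) ✗  (S1,P3) ✓  (S1,P5) ✓  (S2,P2) ✓  (S2,P3) ✗  (S3,P1) ✗  (S3,P3) ✗  (S3,P4) ✓  (S4,P1) ✓  (S4,P3) ✗  (S4,P4) ✓  (S4,P5) ✓  (S5,P1) ✗  (S5,P4) ✓  (S5,P5) ✗
Counterexamples (restrictor pairs failing the scope): 7.

7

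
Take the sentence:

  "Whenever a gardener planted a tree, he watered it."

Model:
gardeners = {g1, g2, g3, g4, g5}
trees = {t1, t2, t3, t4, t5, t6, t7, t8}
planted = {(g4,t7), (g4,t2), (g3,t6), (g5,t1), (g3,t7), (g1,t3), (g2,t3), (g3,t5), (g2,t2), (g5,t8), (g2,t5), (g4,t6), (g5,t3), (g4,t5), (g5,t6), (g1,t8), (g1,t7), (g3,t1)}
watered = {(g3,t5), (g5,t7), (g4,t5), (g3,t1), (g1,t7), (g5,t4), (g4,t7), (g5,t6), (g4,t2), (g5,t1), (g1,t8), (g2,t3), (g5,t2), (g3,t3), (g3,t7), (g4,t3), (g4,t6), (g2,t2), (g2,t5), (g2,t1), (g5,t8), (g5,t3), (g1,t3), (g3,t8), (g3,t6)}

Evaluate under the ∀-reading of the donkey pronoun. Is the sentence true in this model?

"it" takes "a tree" as antecedent — a donkey pronoun bound across the clause boundary.
Strong reading: for every (g,t) with planted(g,t), watered(g,t).
Restrictor pairs: (g1,t3) ✓  (g1,t7) ✓  (g1,t8) ✓  (g2,t2) ✓  (g2,t3) ✓  (g2,t5) ✓  (g3,t1) ✓  (g3,t5) ✓  (g3,t6) ✓  (g3,t7) ✓  (g4,t2) ✓  (g4,t5) ✓  (g4,t6) ✓  (g4,t7) ✓  (g5,t1) ✓  (g5,t3) ✓  (g5,t6) ✓  (g5,t8) ✓
Every restrictor pair satisfies the scope.

True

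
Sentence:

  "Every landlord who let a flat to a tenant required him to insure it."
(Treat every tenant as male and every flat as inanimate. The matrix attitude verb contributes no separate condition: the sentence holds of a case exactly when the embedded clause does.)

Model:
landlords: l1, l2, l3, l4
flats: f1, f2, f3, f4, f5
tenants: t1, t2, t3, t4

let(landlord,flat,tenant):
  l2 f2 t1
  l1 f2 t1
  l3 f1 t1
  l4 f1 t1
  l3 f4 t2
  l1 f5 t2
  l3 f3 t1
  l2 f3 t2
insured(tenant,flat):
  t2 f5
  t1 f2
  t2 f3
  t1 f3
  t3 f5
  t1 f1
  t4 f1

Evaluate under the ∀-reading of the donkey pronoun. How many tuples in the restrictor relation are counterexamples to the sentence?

"him" takes "a tenant" as antecedent and "it" takes "a flat"; both are donkey pronouns co-varying with the restrictor.
Strong reading: for every (l,f,t) with let(l,f,t), insured(t,f).
Restrictor triples: (l1,f2,t1)→insured(t1,f2) ✓  (l1,f5,t2)→insured(t2,f5) ✓  (l2,f2,t1)→insured(t1,f2) ✓  (l2,f3,t2)→insured(t2,f3) ✓  (l3,f1,t1)→insured(t1,f1) ✓  (l3,f3,t1)→insured(t1,f3) ✓  (l3,f4,t2)→insured(t2,f4) ✗  (l4,f1,t1)→insured(t1,f1) ✓
Counterexamples (restrictor triples failing the scope): 1.

1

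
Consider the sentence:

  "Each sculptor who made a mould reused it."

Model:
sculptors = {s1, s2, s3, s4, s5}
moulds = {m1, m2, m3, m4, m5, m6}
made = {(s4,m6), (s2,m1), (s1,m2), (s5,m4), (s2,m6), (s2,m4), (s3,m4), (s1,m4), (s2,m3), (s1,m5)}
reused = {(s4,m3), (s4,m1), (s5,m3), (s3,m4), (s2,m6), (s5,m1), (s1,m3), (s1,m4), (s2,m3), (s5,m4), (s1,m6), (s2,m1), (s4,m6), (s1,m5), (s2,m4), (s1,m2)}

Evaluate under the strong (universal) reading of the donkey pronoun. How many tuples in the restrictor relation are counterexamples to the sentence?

0

"it" takes "a mould" as antecedent — a donkey pronoun bound across the clause boundary.
Strong reading: for every (s,m) with made(s,m), reused(s,m).
Restrictor pairs: (s1,m2) ✓  (s1,m4) ✓  (s1,m5) ✓  (s2,m1) ✓  (s2,m3) ✓  (s2,m4) ✓  (s2,m6) ✓  (s3,m4) ✓  (s4,m6) ✓  (s5,m4) ✓
Counterexamples (restrictor pairs failing the scope): 0.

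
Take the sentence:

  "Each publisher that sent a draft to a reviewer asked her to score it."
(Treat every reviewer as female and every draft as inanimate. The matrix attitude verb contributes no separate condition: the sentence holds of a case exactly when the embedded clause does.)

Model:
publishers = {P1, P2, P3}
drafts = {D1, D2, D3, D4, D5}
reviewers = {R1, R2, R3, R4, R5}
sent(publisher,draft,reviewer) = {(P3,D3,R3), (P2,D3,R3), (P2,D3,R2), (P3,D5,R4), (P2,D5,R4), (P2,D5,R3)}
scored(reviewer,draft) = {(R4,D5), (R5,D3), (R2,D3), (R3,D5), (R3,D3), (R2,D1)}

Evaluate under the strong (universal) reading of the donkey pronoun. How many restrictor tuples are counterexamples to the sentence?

"her" takes "a reviewer" as antecedent and "it" takes "a draft"; both are donkey pronouns co-varying with the restrictor.
Strong reading: for every (p,d,r) with sent(p,d,r), scored(r,d).
Restrictor triples: (P2,D3,R2)→scored(R2,D3) ✓  (P2,D3,R3)→scored(R3,D3) ✓  (P2,D5,R3)→scored(R3,D5) ✓  (P2,D5,R4)→scored(R4,D5) ✓  (P3,D3,R3)→scored(R3,D3) ✓  (P3,D5,R4)→scored(R4,D5) ✓
Counterexamples (restrictor triples failing the scope): 0.

0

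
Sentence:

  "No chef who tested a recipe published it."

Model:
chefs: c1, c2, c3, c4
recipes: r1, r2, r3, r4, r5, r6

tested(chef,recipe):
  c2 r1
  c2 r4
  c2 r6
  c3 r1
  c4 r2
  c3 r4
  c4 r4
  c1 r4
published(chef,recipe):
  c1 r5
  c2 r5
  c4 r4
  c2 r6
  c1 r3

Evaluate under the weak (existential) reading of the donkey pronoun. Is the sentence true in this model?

False

"it" takes "a recipe" as antecedent — a donkey pronoun bound across the clause boundary.
Truth condition: for no (c,r) with tested(c,r) does published(c,r) hold.
Restrictor pairs — does the scope hold? (c1,r4):fails  (c2,r1):fails  (c2,r4):fails  (c2,r6):holds  (c3,r1):fails  (c3,r4):fails  (c4,r2):fails  (c4,r4):holds
Scope holds for 2 pair(s), so the sentence is false.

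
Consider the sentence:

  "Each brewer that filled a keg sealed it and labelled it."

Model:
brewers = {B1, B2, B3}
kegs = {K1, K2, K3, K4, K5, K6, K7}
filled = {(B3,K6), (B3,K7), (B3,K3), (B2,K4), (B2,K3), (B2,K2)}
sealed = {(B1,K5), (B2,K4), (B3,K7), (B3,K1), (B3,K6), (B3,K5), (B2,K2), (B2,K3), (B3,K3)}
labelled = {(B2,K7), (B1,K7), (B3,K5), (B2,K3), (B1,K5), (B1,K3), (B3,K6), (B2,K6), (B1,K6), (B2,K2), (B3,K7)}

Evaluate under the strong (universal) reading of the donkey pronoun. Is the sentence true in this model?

False

"it" takes "a keg" as antecedent — a donkey pronoun bound across the clause boundary.
Strong reading: for every (b,k) with filled(b,k), sealed(b,k) ∧ labelled(b,k).
Restrictor pairs: (B2,K2) ✓  (B2,K3) ✓  (B2,K4) ✗  (B3,K3) ✗  (B3,K6) ✓  (B3,K7) ✓
Counterexample: (B2,K4) is in filled but fails the scope.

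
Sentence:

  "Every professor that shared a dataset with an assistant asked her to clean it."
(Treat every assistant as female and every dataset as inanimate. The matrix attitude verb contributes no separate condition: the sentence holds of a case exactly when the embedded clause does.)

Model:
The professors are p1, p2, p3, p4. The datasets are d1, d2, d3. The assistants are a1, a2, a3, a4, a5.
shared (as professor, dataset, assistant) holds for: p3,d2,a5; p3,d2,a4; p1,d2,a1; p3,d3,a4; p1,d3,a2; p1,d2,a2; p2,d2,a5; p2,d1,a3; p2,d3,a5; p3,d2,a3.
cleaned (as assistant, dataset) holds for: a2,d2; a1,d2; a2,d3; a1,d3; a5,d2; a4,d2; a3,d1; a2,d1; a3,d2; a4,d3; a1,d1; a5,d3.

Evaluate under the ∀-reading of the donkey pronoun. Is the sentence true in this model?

True

"her" takes "an assistant" as antecedent and "it" takes "a dataset"; both are donkey pronouns co-varying with the restrictor.
Strong reading: for every (p,d,a) with shared(p,d,a), cleaned(a,d).
Restrictor triples: (p1,d2,a1)→cleaned(a1,d2) ✓  (p1,d2,a2)→cleaned(a2,d2) ✓  (p1,d3,a2)→cleaned(a2,d3) ✓  (p2,d1,a3)→cleaned(a3,d1) ✓  (p2,d2,a5)→cleaned(a5,d2) ✓  (p2,d3,a5)→cleaned(a5,d3) ✓  (p3,d2,a3)→cleaned(a3,d2) ✓  (p3,d2,a4)→cleaned(a4,d2) ✓  (p3,d2,a5)→cleaned(a5,d2) ✓  (p3,d3,a4)→cleaned(a4,d3) ✓
Every restrictor triple satisfies the scope.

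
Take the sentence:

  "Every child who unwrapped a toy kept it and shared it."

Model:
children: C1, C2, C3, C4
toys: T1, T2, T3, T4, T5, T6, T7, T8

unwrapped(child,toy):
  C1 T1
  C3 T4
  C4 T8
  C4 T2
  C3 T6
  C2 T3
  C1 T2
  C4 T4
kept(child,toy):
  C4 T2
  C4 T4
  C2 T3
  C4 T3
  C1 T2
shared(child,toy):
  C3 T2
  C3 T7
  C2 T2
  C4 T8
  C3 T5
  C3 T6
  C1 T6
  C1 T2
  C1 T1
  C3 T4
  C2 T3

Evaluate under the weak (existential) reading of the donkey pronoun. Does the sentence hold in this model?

False

"it" takes "a toy" as antecedent — a donkey pronoun bound across the clause boundary.
Weak reading: every child c with some unwrapped-toy has at least one unwrapped-toy t such that kept(c,t) ∧ shared(c,t).
Per child: C1:✓  C2:✓  C3:✗  C4:✗
C3 has no witness among its unwrapped-toys.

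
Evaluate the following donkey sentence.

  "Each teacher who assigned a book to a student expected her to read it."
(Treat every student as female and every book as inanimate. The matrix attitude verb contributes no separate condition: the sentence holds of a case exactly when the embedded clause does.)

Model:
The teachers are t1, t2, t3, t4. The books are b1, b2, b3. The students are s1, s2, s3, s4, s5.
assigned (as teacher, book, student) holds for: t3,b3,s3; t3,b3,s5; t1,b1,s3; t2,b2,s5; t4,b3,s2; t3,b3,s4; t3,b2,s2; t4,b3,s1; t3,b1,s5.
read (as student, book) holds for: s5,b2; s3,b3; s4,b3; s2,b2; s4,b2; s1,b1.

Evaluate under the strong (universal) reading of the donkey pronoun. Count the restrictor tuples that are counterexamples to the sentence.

"her" takes "a student" as antecedent and "it" takes "a book"; both are donkey pronouns co-varying with the restrictor.
Strong reading: for every (t,b,s) with assigned(t,b,s), read(s,b).
Restrictor triples: (t1,b1,s3)→read(s3,b1) ✗  (t2,b2,s5)→read(s5,b2) ✓  (t3,b1,s5)→read(s5,b1) ✗  (t3,b2,s2)→read(s2,b2) ✓  (t3,b3,s3)→read(s3,b3) ✓  (t3,b3,s4)→read(s4,b3) ✓  (t3,b3,s5)→read(s5,b3) ✗  (t4,b3,s1)→read(s1,b3) ✗  (t4,b3,s2)→read(s2,b3) ✗
Counterexamples (restrictor triples failing the scope): 5.

5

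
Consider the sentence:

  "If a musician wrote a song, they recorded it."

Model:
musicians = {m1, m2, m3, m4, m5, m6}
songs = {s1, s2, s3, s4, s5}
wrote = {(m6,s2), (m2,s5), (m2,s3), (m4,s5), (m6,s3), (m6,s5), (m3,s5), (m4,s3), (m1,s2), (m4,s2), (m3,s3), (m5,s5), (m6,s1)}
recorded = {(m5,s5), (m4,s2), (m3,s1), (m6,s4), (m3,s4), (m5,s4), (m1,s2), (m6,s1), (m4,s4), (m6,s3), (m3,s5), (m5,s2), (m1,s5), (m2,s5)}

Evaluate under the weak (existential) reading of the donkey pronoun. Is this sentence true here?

"it" takes "a song" as antecedent — a donkey pronoun bound across the clause boundary.
Weak reading: every musician m with some wrote-song has at least one wrote-song s such that recorded(m,s).
Per musician: m1:✓  m2:✓  m3:✓  m4:✓  m5:✓  m6:✓
Every musician in the restrictor has a witness.

True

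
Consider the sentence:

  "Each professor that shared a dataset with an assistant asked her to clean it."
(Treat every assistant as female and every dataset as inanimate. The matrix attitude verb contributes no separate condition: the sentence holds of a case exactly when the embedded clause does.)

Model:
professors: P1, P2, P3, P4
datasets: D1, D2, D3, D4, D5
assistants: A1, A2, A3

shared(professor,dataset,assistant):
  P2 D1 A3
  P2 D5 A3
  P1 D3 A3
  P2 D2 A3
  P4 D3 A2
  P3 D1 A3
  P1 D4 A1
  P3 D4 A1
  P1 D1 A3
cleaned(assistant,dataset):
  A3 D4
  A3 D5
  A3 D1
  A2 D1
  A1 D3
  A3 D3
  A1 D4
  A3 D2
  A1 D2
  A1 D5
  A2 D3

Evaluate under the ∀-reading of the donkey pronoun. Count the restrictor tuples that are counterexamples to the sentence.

"her" takes "an assistant" as antecedent and "it" takes "a dataset"; both are donkey pronouns co-varying with the restrictor.
Strong reading: for every (p,d,a) with shared(p,d,a), cleaned(a,d).
Restrictor triples: (P1,D1,A3)→cleaned(A3,D1) ✓  (P1,D3,A3)→cleaned(A3,D3) ✓  (P1,D4,A1)→cleaned(A1,D4) ✓  (P2,D1,A3)→cleaned(A3,D1) ✓  (P2,D2,A3)→cleaned(A3,D2) ✓  (P2,D5,A3)→cleaned(A3,D5) ✓  (P3,D1,A3)→cleaned(A3,D1) ✓  (P3,D4,A1)→cleaned(A1,D4) ✓  (P4,D3,A2)→cleaned(A2,D3) ✓
Counterexamples (restrictor triples failing the scope): 0.

0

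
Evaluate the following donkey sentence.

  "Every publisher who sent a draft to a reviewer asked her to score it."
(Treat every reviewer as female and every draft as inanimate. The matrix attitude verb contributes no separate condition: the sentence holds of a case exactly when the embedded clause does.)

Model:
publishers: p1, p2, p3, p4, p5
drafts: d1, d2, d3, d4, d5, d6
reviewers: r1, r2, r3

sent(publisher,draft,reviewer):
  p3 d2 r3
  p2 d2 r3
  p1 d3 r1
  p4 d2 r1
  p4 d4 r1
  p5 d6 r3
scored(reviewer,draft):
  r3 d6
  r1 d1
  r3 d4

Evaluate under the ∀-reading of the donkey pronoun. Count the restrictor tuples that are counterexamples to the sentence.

"her" takes "a reviewer" as antecedent and "it" takes "a draft"; both are donkey pronouns co-varying with the restrictor.
Strong reading: for every (p,d,r) with sent(p,d,r), scored(r,d).
Restrictor triples: (p1,d3,r1)→scored(r1,d3) ✗  (p2,d2,r3)→scored(r3,d2) ✗  (p3,d2,r3)→scored(r3,d2) ✗  (p4,d2,r1)→scored(r1,d2) ✗  (p4,d4,r1)→scored(r1,d4) ✗  (p5,d6,r3)→scored(r3,d6) ✓
Counterexamples (restrictor triples failing the scope): 5.

5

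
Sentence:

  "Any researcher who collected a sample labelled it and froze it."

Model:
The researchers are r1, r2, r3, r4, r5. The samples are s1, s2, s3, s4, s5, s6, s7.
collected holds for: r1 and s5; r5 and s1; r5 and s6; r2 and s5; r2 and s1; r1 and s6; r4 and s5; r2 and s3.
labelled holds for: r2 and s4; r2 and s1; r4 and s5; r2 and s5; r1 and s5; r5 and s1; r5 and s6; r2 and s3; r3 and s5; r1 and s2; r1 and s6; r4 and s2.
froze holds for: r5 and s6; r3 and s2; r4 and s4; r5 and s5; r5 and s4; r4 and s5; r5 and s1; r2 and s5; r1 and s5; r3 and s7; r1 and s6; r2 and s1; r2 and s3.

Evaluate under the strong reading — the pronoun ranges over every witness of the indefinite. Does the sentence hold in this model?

"it" takes "a sample" as antecedent — a donkey pronoun bound across the clause boundary.
Strong reading: for every (r,s) with collected(r,s), labelled(r,s) ∧ froze(r,s).
Restrictor pairs: (r1,s5) ✓  (r1,s6) ✓  (r2,s1) ✓  (r2,s3) ✓  (r2,s5) ✓  (r4,s5) ✓  (r5,s1) ✓  (r5,s6) ✓
Every restrictor pair satisfies the scope.

True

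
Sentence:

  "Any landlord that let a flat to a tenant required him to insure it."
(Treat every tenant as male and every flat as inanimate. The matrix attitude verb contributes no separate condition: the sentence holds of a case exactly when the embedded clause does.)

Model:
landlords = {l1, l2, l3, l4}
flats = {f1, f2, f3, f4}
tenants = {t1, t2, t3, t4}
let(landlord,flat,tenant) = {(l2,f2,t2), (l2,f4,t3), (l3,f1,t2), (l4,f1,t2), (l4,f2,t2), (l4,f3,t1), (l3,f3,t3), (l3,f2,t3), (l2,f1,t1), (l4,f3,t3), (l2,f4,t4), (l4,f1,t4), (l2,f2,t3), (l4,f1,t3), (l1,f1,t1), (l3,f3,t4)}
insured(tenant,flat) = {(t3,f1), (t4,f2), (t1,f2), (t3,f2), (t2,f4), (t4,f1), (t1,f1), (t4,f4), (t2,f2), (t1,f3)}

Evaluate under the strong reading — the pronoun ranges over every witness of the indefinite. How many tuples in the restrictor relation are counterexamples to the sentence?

6

"him" takes "a tenant" as antecedent and "it" takes "a flat"; both are donkey pronouns co-varying with the restrictor.
Strong reading: for every (l,f,t) with let(l,f,t), insured(t,f).
Restrictor triples: (l1,f1,t1)→insured(t1,f1) ✓  (l2,f1,t1)→insured(t1,f1) ✓  (l2,f2,t2)→insured(t2,f2) ✓  (l2,f2,t3)→insured(t3,f2) ✓  (l2,f4,t3)→insured(t3,f4) ✗  (l2,f4,t4)→insured(t4,f4) ✓  (l3,f1,t2)→insured(t2,f1) ✗  (l3,f2,t3)→insured(t3,f2) ✓  (l3,f3,t3)→insured(t3,f3) ✗  (l3,f3,t4)→insured(t4,f3) ✗  (l4,f1,t2)→insured(t2,f1) ✗  (l4,f1,t3)→insured(t3,f1) ✓  (l4,f1,t4)→insured(t4,f1) ✓  (l4,f2,t2)→insured(t2,f2) ✓  (l4,f3,t1)→insured(t1,f3) ✓  (l4,f3,t3)→insured(t3,f3) ✗
Counterexamples (restrictor triples failing the scope): 6.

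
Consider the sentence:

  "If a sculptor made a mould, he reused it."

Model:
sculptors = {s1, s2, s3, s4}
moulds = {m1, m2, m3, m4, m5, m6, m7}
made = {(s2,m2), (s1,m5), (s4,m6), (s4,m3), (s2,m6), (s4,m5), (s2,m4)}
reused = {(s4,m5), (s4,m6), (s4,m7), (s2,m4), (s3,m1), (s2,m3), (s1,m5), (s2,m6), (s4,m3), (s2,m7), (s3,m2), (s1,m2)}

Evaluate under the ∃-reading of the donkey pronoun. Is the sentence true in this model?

True

"it" takes "a mould" as antecedent — a donkey pronoun bound across the clause boundary.
Weak reading: every sculptor s with some made-mould has at least one made-mould m such that reused(s,m).
Per sculptor: s1:✓  s2:✓  s4:✓
Every sculptor in the restrictor has a witness.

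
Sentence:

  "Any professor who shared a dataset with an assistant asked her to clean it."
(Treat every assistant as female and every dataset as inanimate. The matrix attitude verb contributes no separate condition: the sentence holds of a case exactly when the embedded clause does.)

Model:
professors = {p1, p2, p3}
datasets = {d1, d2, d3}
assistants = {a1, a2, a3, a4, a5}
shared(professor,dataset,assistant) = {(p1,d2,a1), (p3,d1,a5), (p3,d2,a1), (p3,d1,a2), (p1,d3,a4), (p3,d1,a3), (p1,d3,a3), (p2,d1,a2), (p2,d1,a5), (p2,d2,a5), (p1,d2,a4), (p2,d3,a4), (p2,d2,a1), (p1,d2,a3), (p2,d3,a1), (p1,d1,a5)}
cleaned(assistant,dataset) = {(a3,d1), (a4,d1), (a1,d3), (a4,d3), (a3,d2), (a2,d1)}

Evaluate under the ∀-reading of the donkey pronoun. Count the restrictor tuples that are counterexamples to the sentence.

9

"her" takes "an assistant" as antecedent and "it" takes "a dataset"; both are donkey pronouns co-varying with the restrictor.
Strong reading: for every (p,d,a) with shared(p,d,a), cleaned(a,d).
Restrictor triples: (p1,d1,a5)→cleaned(a5,d1) ✗  (p1,d2,a1)→cleaned(a1,d2) ✗  (p1,d2,a3)→cleaned(a3,d2) ✓  (p1,d2,a4)→cleaned(a4,d2) ✗  (p1,d3,a3)→cleaned(a3,d3) ✗  (p1,d3,a4)→cleaned(a4,d3) ✓  (p2,d1,a2)→cleaned(a2,d1) ✓  (p2,d1,a5)→cleaned(a5,d1) ✗  (p2,d2,a1)→cleaned(a1,d2) ✗  (p2,d2,a5)→cleaned(a5,d2) ✗  (p2,d3,a1)→cleaned(a1,d3) ✓  (p2,d3,a4)→cleaned(a4,d3) ✓  (p3,d1,a2)→cleaned(a2,d1) ✓  (p3,d1,a3)→cleaned(a3,d1) ✓  (p3,d1,a5)→cleaned(a5,d1) ✗  (p3,d2,a1)→cleaned(a1,d2) ✗
Counterexamples (restrictor triples failing the scope): 9.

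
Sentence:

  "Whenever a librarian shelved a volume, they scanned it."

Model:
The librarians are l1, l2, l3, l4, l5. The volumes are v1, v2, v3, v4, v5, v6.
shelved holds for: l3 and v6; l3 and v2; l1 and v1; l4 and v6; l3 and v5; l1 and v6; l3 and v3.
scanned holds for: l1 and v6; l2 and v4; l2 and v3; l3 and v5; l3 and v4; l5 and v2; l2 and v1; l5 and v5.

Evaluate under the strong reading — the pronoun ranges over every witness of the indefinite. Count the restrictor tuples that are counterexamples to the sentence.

"it" takes "a volume" as antecedent — a donkey pronoun bound across the clause boundary.
Strong reading: for every (l,v) with shelved(l,v), scanned(l,v).
Restrictor pairs: (l1,v1) ✗  (l1,v6) ✓  (l3,v2) ✗  (l3,v3) ✗  (l3,v5) ✓  (l3,v6) ✗  (l4,v6) ✗
Counterexamples (restrictor pairs failing the scope): 5.

5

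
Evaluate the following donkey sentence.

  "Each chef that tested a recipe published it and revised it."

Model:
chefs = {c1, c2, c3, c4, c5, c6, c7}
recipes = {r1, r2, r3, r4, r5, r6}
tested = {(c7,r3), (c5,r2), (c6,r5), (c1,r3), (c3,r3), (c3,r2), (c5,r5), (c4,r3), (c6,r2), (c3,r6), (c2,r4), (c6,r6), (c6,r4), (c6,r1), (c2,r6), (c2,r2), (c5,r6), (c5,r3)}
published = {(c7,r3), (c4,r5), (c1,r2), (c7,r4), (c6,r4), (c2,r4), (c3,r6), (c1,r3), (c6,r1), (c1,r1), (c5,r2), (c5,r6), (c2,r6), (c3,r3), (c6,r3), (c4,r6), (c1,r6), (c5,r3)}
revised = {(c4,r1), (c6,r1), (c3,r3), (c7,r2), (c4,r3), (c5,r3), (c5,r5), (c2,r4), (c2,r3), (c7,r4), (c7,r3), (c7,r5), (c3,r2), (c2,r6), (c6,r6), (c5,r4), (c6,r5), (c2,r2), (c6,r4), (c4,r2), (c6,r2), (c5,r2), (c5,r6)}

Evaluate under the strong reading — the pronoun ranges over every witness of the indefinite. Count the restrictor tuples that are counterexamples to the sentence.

"it" takes "a recipe" as antecedent — a donkey pronoun bound across the clause boundary.
Strong reading: for every (c,r) with tested(c,r), published(c,r) ∧ revised(c,r).
Restrictor pairs: (c1,r3) ✗  (c2,r2) ✗  (c2,r4) ✓  (c2,r6) ✓  (c3,r2) ✗  (c3,r3) ✓  (c3,r6) ✗  (c4,r3) ✗  (c5,r2) ✓  (c5,r3) ✓  (c5,r5) ✗  (c5,r6) ✓  (c6,r1) ✓  (c6,r2) ✗  (c6,r4) ✓  (c6,r5) ✗  (c6,r6) ✗  (c7,r3) ✓
Counterexamples (restrictor pairs failing the scope): 9.

9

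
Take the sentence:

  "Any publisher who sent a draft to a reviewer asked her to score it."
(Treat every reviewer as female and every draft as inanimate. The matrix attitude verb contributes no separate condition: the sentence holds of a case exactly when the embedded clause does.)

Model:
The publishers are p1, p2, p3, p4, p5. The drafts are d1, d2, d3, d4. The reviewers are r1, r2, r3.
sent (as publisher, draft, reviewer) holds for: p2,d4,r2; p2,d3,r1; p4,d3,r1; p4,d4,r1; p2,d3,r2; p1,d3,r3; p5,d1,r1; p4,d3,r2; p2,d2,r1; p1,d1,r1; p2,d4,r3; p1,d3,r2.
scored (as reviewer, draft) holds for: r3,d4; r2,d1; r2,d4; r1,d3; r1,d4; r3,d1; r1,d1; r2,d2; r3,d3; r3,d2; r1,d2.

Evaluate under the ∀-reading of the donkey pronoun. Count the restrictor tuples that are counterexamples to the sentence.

"her" takes "a reviewer" as antecedent and "it" takes "a draft"; both are donkey pronouns co-varying with the restrictor.
Strong reading: for every (p,d,r) with sent(p,d,r), scored(r,d).
Restrictor triples: (p1,d1,r1)→scored(r1,d1) ✓  (p1,d3,r2)→scored(r2,d3) ✗  (p1,d3,r3)→scored(r3,d3) ✓  (p2,d2,r1)→scored(r1,d2) ✓  (p2,d3,r1)→scored(r1,d3) ✓  (p2,d3,r2)→scored(r2,d3) ✗  (p2,d4,r2)→scored(r2,d4) ✓  (p2,d4,r3)→scored(r3,d4) ✓  (p4,d3,r1)→scored(r1,d3) ✓  (p4,d3,r2)→scored(r2,d3) ✗  (p4,d4,r1)→scored(r1,d4) ✓  (p5,d1,r1)→scored(r1,d1) ✓
Counterexamples (restrictor triples failing the scope): 3.

3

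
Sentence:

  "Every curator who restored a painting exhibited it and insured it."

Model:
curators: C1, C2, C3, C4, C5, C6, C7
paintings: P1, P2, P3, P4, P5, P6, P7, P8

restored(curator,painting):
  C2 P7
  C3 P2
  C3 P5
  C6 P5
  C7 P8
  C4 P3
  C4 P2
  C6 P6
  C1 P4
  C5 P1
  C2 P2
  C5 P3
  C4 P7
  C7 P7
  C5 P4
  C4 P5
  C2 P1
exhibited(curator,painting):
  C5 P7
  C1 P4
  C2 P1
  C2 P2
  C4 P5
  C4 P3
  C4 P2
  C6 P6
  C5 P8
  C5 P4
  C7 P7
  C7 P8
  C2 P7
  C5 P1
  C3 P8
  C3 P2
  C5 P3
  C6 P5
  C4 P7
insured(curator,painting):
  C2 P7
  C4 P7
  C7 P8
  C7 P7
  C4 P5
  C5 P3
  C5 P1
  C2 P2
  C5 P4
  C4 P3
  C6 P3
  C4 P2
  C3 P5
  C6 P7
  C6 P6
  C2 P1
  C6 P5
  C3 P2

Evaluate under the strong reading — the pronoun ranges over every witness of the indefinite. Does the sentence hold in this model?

False

"it" takes "a painting" as antecedent — a donkey pronoun bound across the clause boundary.
Strong reading: for every (c,p) with restored(c,p), exhibited(c,p) ∧ insured(c,p).
Restrictor pairs: (C1,P4) ✗  (C2,P1) ✓  (C2,P2) ✓  (C2,P7) ✓  (C3,P2) ✓  (C3,P5) ✗  (C4,P2) ✓  (C4,P3) ✓  (C4,P5) ✓  (C4,P7) ✓  (C5,P1) ✓  (C5,P3) ✓  (C5,P4) ✓  (C6,P5) ✓  (C6,P6) ✓  (C7,P7) ✓  (C7,P8) ✓
Counterexample: (C1,P4) is in restored but fails the scope.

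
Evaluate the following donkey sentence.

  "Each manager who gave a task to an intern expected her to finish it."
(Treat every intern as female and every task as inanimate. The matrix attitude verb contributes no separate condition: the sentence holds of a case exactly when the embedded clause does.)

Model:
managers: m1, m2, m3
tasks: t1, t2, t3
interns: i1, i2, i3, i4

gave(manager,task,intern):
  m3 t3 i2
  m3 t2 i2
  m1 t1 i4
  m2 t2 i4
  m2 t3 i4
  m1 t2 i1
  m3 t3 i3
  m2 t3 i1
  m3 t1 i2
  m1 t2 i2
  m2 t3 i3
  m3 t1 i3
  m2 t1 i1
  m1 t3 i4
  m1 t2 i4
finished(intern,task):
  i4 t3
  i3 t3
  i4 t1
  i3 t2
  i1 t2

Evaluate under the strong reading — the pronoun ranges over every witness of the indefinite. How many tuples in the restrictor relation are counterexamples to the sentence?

9

"her" takes "an intern" as antecedent and "it" takes "a task"; both are donkey pronouns co-varying with the restrictor.
Strong reading: for every (m,t,i) with gave(m,t,i), finished(i,t).
Restrictor triples: (m1,t1,i4)→finished(i4,t1) ✓  (m1,t2,i1)→finished(i1,t2) ✓  (m1,t2,i2)→finished(i2,t2) ✗  (m1,t2,i4)→finished(i4,t2) ✗  (m1,t3,i4)→finished(i4,t3) ✓  (m2,t1,i1)→finished(i1,t1) ✗  (m2,t2,i4)→finished(i4,t2) ✗  (m2,t3,i1)→finished(i1,t3) ✗  (m2,t3,i3)→finished(i3,t3) ✓  (m2,t3,i4)→finished(i4,t3) ✓  (m3,t1,i2)→finished(i2,t1) ✗  (m3,t1,i3)→finished(i3,t1) ✗  (m3,t2,i2)→finished(i2,t2) ✗  (m3,t3,i2)→finished(i2,t3) ✗  (m3,t3,i3)→finished(i3,t3) ✓
Counterexamples (restrictor triples failing the scope): 9.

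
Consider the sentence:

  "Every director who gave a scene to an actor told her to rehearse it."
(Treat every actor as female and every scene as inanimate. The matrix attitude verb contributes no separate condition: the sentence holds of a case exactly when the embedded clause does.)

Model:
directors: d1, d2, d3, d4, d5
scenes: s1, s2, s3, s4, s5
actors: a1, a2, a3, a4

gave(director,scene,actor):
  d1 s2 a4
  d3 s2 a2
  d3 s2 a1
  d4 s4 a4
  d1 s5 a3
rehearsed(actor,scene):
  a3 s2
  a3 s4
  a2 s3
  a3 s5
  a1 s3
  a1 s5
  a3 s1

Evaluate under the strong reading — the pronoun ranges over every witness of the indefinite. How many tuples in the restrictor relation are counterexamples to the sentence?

"her" takes "an actor" as antecedent and "it" takes "a scene"; both are donkey pronouns co-varying with the restrictor.
Strong reading: for every (d,s,a) with gave(d,s,a), rehearsed(a,s).
Restrictor triples: (d1,s2,a4)→rehearsed(a4,s2) ✗  (d1,s5,a3)→rehearsed(a3,s5) ✓  (d3,s2,a1)→rehearsed(a1,s2) ✗  (d3,s2,a2)→rehearsed(a2,s2) ✗  (d4,s4,a4)→rehearsed(a4,s4) ✗
Counterexamples (restrictor triples failing the scope): 4.

4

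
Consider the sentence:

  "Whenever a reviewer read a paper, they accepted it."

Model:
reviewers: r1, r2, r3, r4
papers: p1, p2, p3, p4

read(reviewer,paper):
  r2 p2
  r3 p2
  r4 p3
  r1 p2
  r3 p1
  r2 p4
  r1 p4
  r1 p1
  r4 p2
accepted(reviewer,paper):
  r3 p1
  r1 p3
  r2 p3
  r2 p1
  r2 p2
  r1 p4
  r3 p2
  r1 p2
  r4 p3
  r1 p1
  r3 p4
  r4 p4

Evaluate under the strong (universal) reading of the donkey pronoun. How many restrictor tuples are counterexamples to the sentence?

"it" takes "a paper" as antecedent — a donkey pronoun bound across the clause boundary.
Strong reading: for every (r,p) with read(r,p), accepted(r,p).
Restrictor pairs: (r1,p1) ✓  (r1,p2) ✓  (r1,p4) ✓  (r2,p2) ✓  (r2,p4) ✗  (r3,p1) ✓  (r3,p2) ✓  (r4,p2) ✗  (r4,p3) ✓
Counterexamples (restrictor pairs failing the scope): 2.

2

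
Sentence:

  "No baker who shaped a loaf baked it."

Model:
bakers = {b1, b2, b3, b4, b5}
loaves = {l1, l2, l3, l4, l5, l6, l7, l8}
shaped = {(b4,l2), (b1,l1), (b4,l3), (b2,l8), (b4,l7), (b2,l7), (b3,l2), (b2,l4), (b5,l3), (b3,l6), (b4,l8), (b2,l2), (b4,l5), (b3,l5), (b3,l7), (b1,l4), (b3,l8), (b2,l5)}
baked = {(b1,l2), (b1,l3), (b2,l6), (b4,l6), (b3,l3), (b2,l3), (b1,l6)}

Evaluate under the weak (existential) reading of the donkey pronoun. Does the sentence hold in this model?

"it" takes "a loaf" as antecedent — a donkey pronoun bound across the clause boundary.
Truth condition: for no (b,l) with shaped(b,l) does baked(b,l) hold.
Restrictor pairs — does the scope hold? (b1,l1):fails  (b1,l4):fails  (b2,l2):fails  (b2,l4):fails  (b2,l5):fails  (b2,l7):fails  (b2,l8):fails  (b3,l2):fails  (b3,l5):fails  (b3,l6):fails  (b3,l7):fails  (b3,l8):fails  (b4,l2):fails  (b4,l3):fails  (b4,l5):fails  (b4,l7):fails  (b4,l8):fails  (b5,l3):fails
Scope holds for no restrictor pair, so the sentence is true.

True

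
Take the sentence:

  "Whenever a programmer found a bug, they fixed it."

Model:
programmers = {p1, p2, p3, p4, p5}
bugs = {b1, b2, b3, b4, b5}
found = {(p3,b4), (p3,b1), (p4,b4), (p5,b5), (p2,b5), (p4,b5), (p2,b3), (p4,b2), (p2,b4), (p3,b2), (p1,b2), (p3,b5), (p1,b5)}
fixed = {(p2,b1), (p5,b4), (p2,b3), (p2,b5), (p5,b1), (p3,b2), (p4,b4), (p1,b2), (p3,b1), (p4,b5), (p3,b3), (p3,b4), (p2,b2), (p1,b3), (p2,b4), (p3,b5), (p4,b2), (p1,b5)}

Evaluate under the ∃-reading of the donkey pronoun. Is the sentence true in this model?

"it" takes "a bug" as antecedent — a donkey pronoun bound across the clause boundary.
Weak reading: every programmer p with some found-bug has at least one found-bug b such that fixed(p,b).
Per programmer: p1:✓  p2:✓  p3:✓  p4:✓  p5:✗
p5 has no witness among its found-bugs.

False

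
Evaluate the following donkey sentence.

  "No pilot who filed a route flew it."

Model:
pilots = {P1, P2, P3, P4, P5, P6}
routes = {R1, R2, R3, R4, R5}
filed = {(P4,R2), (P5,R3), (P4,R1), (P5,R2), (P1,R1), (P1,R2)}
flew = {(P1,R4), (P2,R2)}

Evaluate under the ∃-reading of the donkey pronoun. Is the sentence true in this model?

True

"it" takes "a route" as antecedent — a donkey pronoun bound across the clause boundary.
Truth condition: for no (p,r) with filed(p,r) does flew(p,r) hold.
Restrictor pairs — does the scope hold? (P1,R1):fails  (P1,R2):fails  (P4,R1):fails  (P4,R2):fails  (P5,R2):fails  (P5,R3):fails
Scope holds for no restrictor pair, so the sentence is true.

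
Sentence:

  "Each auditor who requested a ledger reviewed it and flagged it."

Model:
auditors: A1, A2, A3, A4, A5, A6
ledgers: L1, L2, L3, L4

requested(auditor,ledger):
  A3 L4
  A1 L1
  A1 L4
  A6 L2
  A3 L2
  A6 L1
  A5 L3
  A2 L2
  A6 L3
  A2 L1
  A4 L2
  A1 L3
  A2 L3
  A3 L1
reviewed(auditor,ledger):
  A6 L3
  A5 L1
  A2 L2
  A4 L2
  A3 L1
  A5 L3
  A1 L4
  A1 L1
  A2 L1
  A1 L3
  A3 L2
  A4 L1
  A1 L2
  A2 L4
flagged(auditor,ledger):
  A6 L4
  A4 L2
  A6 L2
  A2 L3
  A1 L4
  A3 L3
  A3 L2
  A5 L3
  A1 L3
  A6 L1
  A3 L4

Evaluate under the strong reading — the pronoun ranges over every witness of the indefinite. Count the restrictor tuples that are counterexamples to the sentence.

"it" takes "a ledger" as antecedent — a donkey pronoun bound across the clause boundary.
Strong reading: for every (a,l) with requested(a,l), reviewed(a,l) ∧ flagged(a,l).
Restrictor pairs: (A1,L1) ✗  (A1,L3) ✓  (A1,L4) ✓  (A2,L1) ✗  (A2,L2) ✗  (A2,L3) ✗  (A3,L1) ✗  (A3,L2) ✓  (A3,L4) ✗  (A4,L2) ✓  (A5,L3) ✓  (A6,L1) ✗  (A6,L2) ✗  (A6,L3) ✗
Counterexamples (restrictor pairs failing the scope): 9.

9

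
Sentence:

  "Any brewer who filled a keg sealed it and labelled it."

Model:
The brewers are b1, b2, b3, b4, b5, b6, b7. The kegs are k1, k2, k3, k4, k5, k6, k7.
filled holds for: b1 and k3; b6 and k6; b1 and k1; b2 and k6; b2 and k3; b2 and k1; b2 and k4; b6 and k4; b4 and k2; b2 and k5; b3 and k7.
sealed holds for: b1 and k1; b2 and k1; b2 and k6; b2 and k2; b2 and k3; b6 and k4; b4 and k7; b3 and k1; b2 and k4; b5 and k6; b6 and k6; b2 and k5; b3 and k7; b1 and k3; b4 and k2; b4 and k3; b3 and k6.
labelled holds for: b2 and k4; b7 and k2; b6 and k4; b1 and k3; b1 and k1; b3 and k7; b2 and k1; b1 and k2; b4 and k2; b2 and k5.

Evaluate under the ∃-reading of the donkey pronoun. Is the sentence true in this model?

True

"it" takes "a keg" as antecedent — a donkey pronoun bound across the clause boundary.
Weak reading: every brewer b with some filled-keg has at least one filled-keg k such that sealed(b,k) ∧ labelled(b,k).
Per brewer: b1:✓  b2:✓  b3:✓  b4:✓  b6:✓
Every brewer in the restrictor has a witness.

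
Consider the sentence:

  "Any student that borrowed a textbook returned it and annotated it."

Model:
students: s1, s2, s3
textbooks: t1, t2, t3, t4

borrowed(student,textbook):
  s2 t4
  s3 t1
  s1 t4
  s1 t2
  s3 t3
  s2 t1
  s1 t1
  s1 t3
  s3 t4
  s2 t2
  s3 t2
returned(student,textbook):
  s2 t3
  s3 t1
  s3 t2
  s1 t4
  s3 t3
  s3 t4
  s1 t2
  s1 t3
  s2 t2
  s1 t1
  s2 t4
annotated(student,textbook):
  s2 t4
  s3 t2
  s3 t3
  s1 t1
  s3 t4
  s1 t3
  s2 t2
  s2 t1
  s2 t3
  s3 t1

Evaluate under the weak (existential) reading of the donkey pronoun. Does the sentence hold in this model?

True

"it" takes "a textbook" as antecedent — a donkey pronoun bound across the clause boundary.
Weak reading: every student s with some borrowed-textbook has at least one borrowed-textbook t such that returned(s,t) ∧ annotated(s,t).
Per student: s1:✓  s2:✓  s3:✓
Every student in the restrictor has a witness.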